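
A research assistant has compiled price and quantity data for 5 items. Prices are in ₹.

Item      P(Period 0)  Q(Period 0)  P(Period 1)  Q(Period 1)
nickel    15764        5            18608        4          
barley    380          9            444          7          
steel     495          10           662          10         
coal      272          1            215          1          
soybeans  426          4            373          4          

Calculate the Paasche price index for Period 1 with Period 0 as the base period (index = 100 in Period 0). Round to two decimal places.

Paasche price index uses current-period quantities as weights.
ΣP(Period 1)·Q(Period 1) = 18608×4 + 444×7 + 662×10 + 215×1 + 373×4 = 74432 + 3108 + 6620 + 215 + 1492 = 85867
ΣP(Period 0)·Q(Period 1) = 15764×4 + 380×7 + 495×10 + 272×1 + 426×4 = 63056 + 2660 + 4950 + 272 + 1704 = 72642
Index = 85867 / 72642 × 100 = 118.2057

118.21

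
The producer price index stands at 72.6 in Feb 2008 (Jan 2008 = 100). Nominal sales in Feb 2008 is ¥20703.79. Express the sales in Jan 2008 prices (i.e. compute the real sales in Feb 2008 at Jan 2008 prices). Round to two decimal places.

Real = Nominal ÷ (Index/100) = 20703.79 ÷ (72.6/100)
     = 20703.79 ÷ 0.726 = 28517.6171

28517.62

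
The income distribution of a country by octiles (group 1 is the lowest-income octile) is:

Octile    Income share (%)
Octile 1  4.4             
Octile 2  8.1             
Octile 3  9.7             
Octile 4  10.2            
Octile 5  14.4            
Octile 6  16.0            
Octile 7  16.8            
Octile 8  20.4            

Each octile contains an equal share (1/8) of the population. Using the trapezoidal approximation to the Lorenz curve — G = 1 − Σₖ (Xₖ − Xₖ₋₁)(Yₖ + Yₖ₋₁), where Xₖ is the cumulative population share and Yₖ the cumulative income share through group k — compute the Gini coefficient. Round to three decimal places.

0.223

Cumulative income shares Yₖ: 0.0440, 0.1250, 0.2220, 0.3240, 0.4680, 0.6280, 0.7960, 1.0000
Σ (Xₖ−Xₖ₋₁)(Yₖ+Yₖ₋₁) = (1/8)(0.0440+0.0000) + (1/8)(0.1250+0.0440) + (1/8)(0.2220+0.1250) + (1/8)(0.3240+0.2220) + (1/8)(0.4680+0.3240) + (1/8)(0.6280+0.4680) + (1/8)(0.7960+0.6280) + (1/8)(1.0000+0.7960)
  = 0.0055 + 0.0211 + 0.0434 + 0.0682 + 0.0990 + 0.1370 + 0.1780 + 0.2245 = 0.7767
G = 1 − 0.7767 = 0.2233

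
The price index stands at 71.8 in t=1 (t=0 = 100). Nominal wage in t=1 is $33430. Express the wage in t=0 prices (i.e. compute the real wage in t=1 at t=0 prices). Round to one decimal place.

Real = Nominal ÷ (Index/100) = 33430 ÷ (71.8/100)
     = 33430 ÷ 0.718 = 46559.8886

46559.9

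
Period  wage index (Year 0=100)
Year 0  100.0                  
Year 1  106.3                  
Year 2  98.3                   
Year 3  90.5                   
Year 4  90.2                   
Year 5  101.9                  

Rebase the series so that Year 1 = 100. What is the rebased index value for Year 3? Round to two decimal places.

Rebased(Year 3) = 90.5 / 106.3 × 100 = 85.1364

85.14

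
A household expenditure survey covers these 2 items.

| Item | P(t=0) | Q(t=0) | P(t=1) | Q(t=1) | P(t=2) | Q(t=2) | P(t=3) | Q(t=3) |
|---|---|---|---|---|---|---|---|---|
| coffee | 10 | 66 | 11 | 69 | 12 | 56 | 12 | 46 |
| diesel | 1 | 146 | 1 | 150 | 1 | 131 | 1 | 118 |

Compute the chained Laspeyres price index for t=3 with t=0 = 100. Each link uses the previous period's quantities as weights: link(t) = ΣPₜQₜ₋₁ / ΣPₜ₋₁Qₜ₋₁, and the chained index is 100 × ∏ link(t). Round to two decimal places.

116.40

Link t=0→t=1:
ΣP(t=1)Q(t=0) = 11×66 + 1×146 = 726 + 146 = 872
ΣP(t=0)Q(t=0) = 10×66 + 1×146 = 660 + 146 = 806
link = 872/806 = 1.081886
Link t=1→t=2:
ΣP(t=2)Q(t=1) = 12×69 + 1×150 = 828 + 150 = 978
ΣP(t=1)Q(t=1) = 11×69 + 1×150 = 759 + 150 = 909
link = 978/909 = 1.075908
Link t=2→t=3:
ΣP(t=3)Q(t=2) = 12×56 + 1×131 = 672 + 131 = 803
ΣP(t=2)Q(t=2) = 12×56 + 1×131 = 672 + 131 = 803
link = 803/803 = 1.000000
Chained index = 100 × 1.081886 × 1.075908 × 1.000000 = 116.4009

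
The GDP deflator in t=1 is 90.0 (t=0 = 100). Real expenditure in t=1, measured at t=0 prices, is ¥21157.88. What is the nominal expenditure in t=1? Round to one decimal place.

Nominal = Real × (Index/100) = 21157.88 × (90.0/100)
        = 21157.88 × 0.900 = 19042.0920

19042.1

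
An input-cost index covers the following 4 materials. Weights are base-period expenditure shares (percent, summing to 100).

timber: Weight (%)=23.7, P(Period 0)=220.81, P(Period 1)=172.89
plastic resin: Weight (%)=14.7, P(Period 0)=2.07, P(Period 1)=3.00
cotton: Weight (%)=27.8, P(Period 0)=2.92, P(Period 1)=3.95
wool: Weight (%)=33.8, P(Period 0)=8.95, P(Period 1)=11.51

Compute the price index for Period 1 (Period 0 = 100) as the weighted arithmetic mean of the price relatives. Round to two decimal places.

timber: 23.7 × (172.89/220.81) = 23.7 × 0.782981 = 18.5566
plastic resin: 14.7 × (3.00/2.07) = 14.7 × 1.449275 = 21.3043
cotton: 27.8 × (3.95/2.92) = 27.8 × 1.352740 = 37.6062
wool: 33.8 × (11.51/8.95) = 33.8 × 1.286034 = 43.4679
Index = Σ wᵢ·(p₁ᵢ/p₀ᵢ) = 18.5566 + 21.3043 + 37.6062 + 43.4679 = 120.9351

120.94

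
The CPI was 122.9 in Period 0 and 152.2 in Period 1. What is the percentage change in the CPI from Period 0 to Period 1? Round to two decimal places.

23.84%

Change = (152.2 − 122.9) / 122.9 × 100
       = 29.3 / 122.9 × 100 = 23.8405%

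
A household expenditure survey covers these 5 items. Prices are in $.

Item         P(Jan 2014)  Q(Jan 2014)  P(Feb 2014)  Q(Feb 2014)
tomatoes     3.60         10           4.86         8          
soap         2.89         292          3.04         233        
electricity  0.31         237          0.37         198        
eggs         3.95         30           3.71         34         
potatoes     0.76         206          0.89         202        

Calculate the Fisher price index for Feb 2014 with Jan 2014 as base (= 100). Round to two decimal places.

Laspeyres component (base-period weights):
ΣP(Feb 2014)Q(Jan 2014) = 4.86×10 + 3.04×292 + 0.37×237 + 3.71×30 + 0.89×206 = 48.6 + 887.68 + 87.69 + 111.3 + 183.34 = 1318.61
ΣP(Jan 2014)Q(Jan 2014) = 3.60×10 + 2.89×292 + 0.31×237 + 3.95×30 + 0.76×206 = 36 + 843.88 + 73.47 + 118.5 + 156.56 = 1228.41
L = 1318.61 / 1228.41 × 100 = 107.3428
Paasche component (current-period weights):
ΣP(Feb 2014)Q(Feb 2014) = 4.86×8 + 3.04×233 + 0.37×198 + 3.71×34 + 0.89×202 = 38.88 + 708.32 + 73.26 + 126.14 + 179.78 = 1126.38
ΣP(Jan 2014)Q(Feb 2014) = 3.60×8 + 2.89×233 + 0.31×198 + 3.95×34 + 0.76×202 = 28.8 + 673.37 + 61.38 + 134.3 + 153.52 = 1051.37
P = 1126.38 / 1051.37 × 100 = 107.1345
Fisher = √(L × P) = √(107.3428 × 107.1345) = 107.2386

107.24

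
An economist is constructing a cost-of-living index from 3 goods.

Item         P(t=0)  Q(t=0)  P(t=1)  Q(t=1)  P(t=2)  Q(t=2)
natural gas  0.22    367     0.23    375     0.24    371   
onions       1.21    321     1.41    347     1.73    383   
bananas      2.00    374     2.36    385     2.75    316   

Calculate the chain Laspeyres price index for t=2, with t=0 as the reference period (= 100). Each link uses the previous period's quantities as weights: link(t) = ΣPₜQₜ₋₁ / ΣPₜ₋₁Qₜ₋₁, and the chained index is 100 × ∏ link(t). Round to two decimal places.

Link t=0→t=1:
ΣP(t=1)Q(t=0) = 0.23×367 + 1.41×321 + 2.36×374 = 84.41 + 452.61 + 882.64 = 1419.66
ΣP(t=0)Q(t=0) = 0.22×367 + 1.21×321 + 2.00×374 = 80.74 + 388.41 + 748 = 1217.15
link = 1419.66/1217.15 = 1.166380
Link t=1→t=2:
ΣP(t=2)Q(t=1) = 0.24×375 + 1.73×347 + 2.75×385 = 90 + 600.31 + 1058.75 = 1749.06
ΣP(t=1)Q(t=1) = 0.23×375 + 1.41×347 + 2.36×385 = 86.25 + 489.27 + 908.6 = 1484.12
link = 1749.06/1484.12 = 1.178517
Chained index = 100 × 1.166380 × 1.178517 = 137.4599

137.46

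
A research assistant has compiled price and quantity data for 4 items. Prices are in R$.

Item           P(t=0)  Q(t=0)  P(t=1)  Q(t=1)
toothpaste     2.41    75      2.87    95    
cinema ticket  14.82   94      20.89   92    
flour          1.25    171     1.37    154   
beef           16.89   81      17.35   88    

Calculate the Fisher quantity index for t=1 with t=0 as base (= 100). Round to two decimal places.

Laspeyres component (base-period weights):
ΣP(t=0)Q(t=1) = 2.41×95 + 14.82×92 + 1.25×154 + 16.89×88 = 228.95 + 1363.44 + 192.5 + 1486.32 = 3271.21
ΣP(t=0)Q(t=0) = 2.41×75 + 14.82×94 + 1.25×171 + 16.89×81 = 180.75 + 1393.08 + 213.75 + 1368.09 = 3155.67
L = 3271.21 / 3155.67 × 100 = 103.6613
Paasche component (current-period weights):
ΣP(t=1)Q(t=1) = 2.87×95 + 20.89×92 + 1.37×154 + 17.35×88 = 272.65 + 1921.88 + 210.98 + 1526.8 = 3932.31
ΣP(t=1)Q(t=0) = 2.87×75 + 20.89×94 + 1.37×171 + 17.35×81 = 215.25 + 1963.66 + 234.27 + 1405.35 = 3818.53
P = 3932.31 / 3818.53 × 100 = 102.9797
Fisher = √(L × P) = √(103.6613 × 102.9797) = 103.3200

103.32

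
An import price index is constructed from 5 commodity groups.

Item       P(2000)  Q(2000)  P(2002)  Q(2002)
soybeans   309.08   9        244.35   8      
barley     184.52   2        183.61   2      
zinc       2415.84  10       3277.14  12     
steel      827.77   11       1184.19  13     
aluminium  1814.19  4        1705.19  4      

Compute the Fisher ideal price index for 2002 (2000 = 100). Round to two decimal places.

Laspeyres component (base-period weights):
ΣP(2002)Q(2000) = 244.35×9 + 183.61×2 + 3277.14×10 + 1184.19×11 + 1705.19×4 = 2199.15 + 367.22 + 32771.4 + 13026.09 + 6820.76 = 55184.62
ΣP(2000)Q(2000) = 309.08×9 + 184.52×2 + 2415.84×10 + 827.77×11 + 1814.19×4 = 2781.72 + 369.04 + 24158.4 + 9105.47 + 7256.76 = 43671.39
L = 55184.62 / 43671.39 × 100 = 126.3633
Paasche component (current-period weights):
ΣP(2002)Q(2002) = 244.35×8 + 183.61×2 + 3277.14×12 + 1184.19×13 + 1705.19×4 = 1954.8 + 367.22 + 39325.68 + 15394.47 + 6820.76 = 63862.93
ΣP(2000)Q(2002) = 309.08×8 + 184.52×2 + 2415.84×12 + 827.77×13 + 1814.19×4 = 2472.64 + 369.04 + 28990.08 + 10761.01 + 7256.76 = 49849.53
P = 63862.93 / 49849.53 × 100 = 128.1114
Fisher = √(L × P) = √(126.3633 × 128.1114) = 127.2344

127.23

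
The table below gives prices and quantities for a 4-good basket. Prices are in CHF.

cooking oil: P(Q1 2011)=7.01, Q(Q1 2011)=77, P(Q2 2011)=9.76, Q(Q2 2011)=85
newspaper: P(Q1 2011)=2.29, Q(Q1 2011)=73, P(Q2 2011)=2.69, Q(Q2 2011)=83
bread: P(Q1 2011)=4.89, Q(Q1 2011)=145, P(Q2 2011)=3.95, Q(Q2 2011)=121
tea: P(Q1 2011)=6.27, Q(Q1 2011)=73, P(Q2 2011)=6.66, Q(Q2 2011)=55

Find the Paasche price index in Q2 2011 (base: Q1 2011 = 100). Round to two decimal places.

110.14

Paasche price index uses current-period quantities as weights.
ΣP(Q2 2011)·Q(Q2 2011) = 9.76×85 + 2.69×83 + 3.95×121 + 6.66×55 = 829.6 + 223.27 + 477.95 + 366.3 = 1897.12
ΣP(Q1 2011)·Q(Q2 2011) = 7.01×85 + 2.29×83 + 4.89×121 + 6.27×55 = 595.85 + 190.07 + 591.69 + 344.85 = 1722.46
Index = 1897.12 / 1722.46 × 100 = 110.1401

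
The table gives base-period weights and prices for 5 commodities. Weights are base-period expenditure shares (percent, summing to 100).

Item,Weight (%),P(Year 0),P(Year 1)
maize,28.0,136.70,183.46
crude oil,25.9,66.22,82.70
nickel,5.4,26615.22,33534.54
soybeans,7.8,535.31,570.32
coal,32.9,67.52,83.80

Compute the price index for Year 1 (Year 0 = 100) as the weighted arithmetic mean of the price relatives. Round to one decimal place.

125.9

maize: 28.0 × (183.46/136.70) = 28.0 × 1.342063 = 37.5778
crude oil: 25.9 × (82.70/66.22) = 25.9 × 1.248867 = 32.3457
nickel: 5.4 × (33534.54/26615.22) = 5.4 × 1.259976 = 6.8039
soybeans: 7.8 × (570.32/535.31) = 7.8 × 1.065401 = 8.3101
coal: 32.9 × (83.80/67.52) = 32.9 × 1.241114 = 40.8326
Index = Σ wᵢ·(p₁ᵢ/p₀ᵢ) = 37.5778 + 32.3457 + 6.8039 + 8.3101 + 40.8326 = 125.8701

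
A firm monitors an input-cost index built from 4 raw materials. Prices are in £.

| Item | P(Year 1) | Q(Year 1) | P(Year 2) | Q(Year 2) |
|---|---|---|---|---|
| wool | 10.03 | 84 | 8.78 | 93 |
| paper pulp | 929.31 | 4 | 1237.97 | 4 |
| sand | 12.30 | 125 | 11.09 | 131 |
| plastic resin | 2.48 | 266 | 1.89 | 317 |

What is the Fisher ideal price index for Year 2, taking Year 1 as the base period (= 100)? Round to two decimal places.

111.56

Laspeyres component (base-period weights):
ΣP(Year 2)Q(Year 1) = 8.78×84 + 1237.97×4 + 11.09×125 + 1.89×266 = 737.52 + 4951.88 + 1386.25 + 502.74 = 7578.39
ΣP(Year 1)Q(Year 1) = 10.03×84 + 929.31×4 + 12.30×125 + 2.48×266 = 842.52 + 3717.24 + 1537.5 + 659.68 = 6756.94
L = 7578.39 / 6756.94 × 100 = 112.1571
Paasche component (current-period weights):
ΣP(Year 2)Q(Year 2) = 8.78×93 + 1237.97×4 + 11.09×131 + 1.89×317 = 816.54 + 4951.88 + 1452.79 + 599.13 = 7820.34
ΣP(Year 1)Q(Year 2) = 10.03×93 + 929.31×4 + 12.30×131 + 2.48×317 = 932.79 + 3717.24 + 1611.3 + 786.16 = 7047.49
P = 7820.34 / 7047.49 × 100 = 110.9663
Fisher = √(L × P) = √(112.1571 × 110.9663) = 111.5601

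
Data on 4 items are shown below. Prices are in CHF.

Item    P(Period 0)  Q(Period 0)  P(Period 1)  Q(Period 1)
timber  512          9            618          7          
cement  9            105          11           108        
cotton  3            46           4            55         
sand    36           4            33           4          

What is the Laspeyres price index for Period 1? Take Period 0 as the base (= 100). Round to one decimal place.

Laspeyres price index uses base-period quantities as weights.
ΣP(Period 1)·Q(Period 0) = 618×9 + 11×105 + 4×46 + 33×4 = 5562 + 1155 + 184 + 132 = 7033
ΣP(Period 0)·Q(Period 0) = 512×9 + 9×105 + 3×46 + 36×4 = 4608 + 945 + 138 + 144 = 5835
Index = 7033 / 5835 × 100 = 120.5313

120.5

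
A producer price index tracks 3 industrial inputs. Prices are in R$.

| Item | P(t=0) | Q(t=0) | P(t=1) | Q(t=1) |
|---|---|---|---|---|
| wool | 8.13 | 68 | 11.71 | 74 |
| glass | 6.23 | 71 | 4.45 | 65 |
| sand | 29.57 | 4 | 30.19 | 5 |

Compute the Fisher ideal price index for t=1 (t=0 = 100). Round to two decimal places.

Laspeyres component (base-period weights):
ΣP(t=1)Q(t=0) = 11.71×68 + 4.45×71 + 30.19×4 = 796.28 + 315.95 + 120.76 = 1232.99
ΣP(t=0)Q(t=0) = 8.13×68 + 6.23×71 + 29.57×4 = 552.84 + 442.33 + 118.28 = 1113.45
L = 1232.99 / 1113.45 × 100 = 110.7360
Paasche component (current-period weights):
ΣP(t=1)Q(t=1) = 11.71×74 + 4.45×65 + 30.19×5 = 866.54 + 289.25 + 150.95 = 1306.74
ΣP(t=0)Q(t=1) = 8.13×74 + 6.23×65 + 29.57×5 = 601.62 + 404.95 + 147.85 = 1154.42
P = 1306.74 / 1154.42 × 100 = 113.1945
Fisher = √(L × P) = √(110.7360 × 113.1945) = 111.9585

111.96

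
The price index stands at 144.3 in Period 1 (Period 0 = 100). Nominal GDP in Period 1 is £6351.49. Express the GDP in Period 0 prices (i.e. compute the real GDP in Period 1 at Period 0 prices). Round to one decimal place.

Real = Nominal ÷ (Index/100) = 6351.49 ÷ (144.3/100)
     = 6351.49 ÷ 1.443 = 4401.5870

4401.6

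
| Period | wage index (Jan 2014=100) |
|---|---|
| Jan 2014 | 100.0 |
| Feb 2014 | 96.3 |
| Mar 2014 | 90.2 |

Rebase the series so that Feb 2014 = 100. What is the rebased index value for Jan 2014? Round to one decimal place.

Rebased(Jan 2014) = 100.0 / 96.3 × 100 = 103.8422

103.8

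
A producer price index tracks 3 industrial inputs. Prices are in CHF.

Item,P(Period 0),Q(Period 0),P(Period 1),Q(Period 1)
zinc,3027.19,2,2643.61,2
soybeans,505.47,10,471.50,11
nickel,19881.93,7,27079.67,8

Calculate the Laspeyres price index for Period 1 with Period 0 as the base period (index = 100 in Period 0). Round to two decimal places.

132.79

Laspeyres price index uses base-period quantities as weights.
ΣP(Period 1)·Q(Period 0) = 2643.61×2 + 471.50×10 + 27079.67×7 = 5287.22 + 4715 + 189557.69 = 199559.91
ΣP(Period 0)·Q(Period 0) = 3027.19×2 + 505.47×10 + 19881.93×7 = 6054.38 + 5054.7 + 139173.51 = 150282.59
Index = 199559.91 / 150282.59 × 100 = 132.7898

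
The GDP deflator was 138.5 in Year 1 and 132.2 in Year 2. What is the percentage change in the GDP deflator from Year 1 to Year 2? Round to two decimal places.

Change = (132.2 − 138.5) / 138.5 × 100
       = -6.3 / 138.5 × 100 = -4.5487%

-4.55%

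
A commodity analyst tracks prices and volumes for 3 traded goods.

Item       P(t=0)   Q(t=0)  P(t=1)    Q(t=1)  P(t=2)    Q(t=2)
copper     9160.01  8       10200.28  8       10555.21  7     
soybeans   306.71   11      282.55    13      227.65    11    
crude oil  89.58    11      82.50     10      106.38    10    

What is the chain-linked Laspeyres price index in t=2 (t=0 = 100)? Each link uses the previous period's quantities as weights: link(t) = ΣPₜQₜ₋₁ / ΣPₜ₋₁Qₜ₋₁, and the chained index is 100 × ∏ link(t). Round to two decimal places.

113.30

Link t=0→t=1:
ΣP(t=1)Q(t=0) = 10200.28×8 + 282.55×11 + 82.50×11 = 81602.24 + 3108.05 + 907.5 = 85617.79
ΣP(t=0)Q(t=0) = 9160.01×8 + 306.71×11 + 89.58×11 = 73280.08 + 3373.81 + 985.38 = 77639.27
link = 85617.79/77639.27 = 1.102764
Link t=1→t=2:
ΣP(t=2)Q(t=1) = 10555.21×8 + 227.65×13 + 106.38×10 = 84441.68 + 2959.45 + 1063.8 = 88464.93
ΣP(t=1)Q(t=1) = 10200.28×8 + 282.55×13 + 82.50×10 = 81602.24 + 3673.15 + 825 = 86100.39
link = 88464.93/86100.39 = 1.027463
Chained index = 100 × 1.102764 × 1.027463 = 113.3049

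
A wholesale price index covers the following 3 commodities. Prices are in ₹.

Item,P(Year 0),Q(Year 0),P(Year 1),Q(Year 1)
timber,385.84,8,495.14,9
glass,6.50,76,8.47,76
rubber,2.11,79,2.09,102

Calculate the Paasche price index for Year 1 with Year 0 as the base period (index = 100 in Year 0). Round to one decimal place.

127.1

Paasche price index uses current-period quantities as weights.
ΣP(Year 1)·Q(Year 1) = 495.14×9 + 8.47×76 + 2.09×102 = 4456.26 + 643.72 + 213.18 = 5313.16
ΣP(Year 0)·Q(Year 1) = 385.84×9 + 6.50×76 + 2.11×102 = 3472.56 + 494 + 215.22 = 4181.78
Index = 5313.16 / 4181.78 × 100 = 127.0550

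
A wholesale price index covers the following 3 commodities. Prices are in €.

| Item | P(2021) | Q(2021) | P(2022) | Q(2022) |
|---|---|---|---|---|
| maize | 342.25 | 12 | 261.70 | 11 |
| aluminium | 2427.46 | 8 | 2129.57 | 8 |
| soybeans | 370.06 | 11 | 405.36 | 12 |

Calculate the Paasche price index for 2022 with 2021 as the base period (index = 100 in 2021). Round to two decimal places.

89.70

Paasche price index uses current-period quantities as weights.
ΣP(2022)·Q(2022) = 261.70×11 + 2129.57×8 + 405.36×12 = 2878.7 + 17036.56 + 4864.32 = 24779.58
ΣP(2021)·Q(2022) = 342.25×11 + 2427.46×8 + 370.06×12 = 3764.75 + 19419.68 + 4440.72 = 27625.15
Index = 24779.58 / 27625.15 × 100 = 89.6994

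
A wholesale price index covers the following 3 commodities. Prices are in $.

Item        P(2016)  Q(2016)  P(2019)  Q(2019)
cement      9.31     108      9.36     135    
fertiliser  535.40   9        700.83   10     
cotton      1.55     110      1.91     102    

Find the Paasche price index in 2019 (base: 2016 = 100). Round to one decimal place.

Paasche price index uses current-period quantities as weights.
ΣP(2019)·Q(2019) = 9.36×135 + 700.83×10 + 1.91×102 = 1263.6 + 7008.3 + 194.82 = 8466.72
ΣP(2016)·Q(2019) = 9.31×135 + 535.40×10 + 1.55×102 = 1256.85 + 5354 + 158.1 = 6768.95
Index = 8466.72 / 6768.95 × 100 = 125.0817

125.1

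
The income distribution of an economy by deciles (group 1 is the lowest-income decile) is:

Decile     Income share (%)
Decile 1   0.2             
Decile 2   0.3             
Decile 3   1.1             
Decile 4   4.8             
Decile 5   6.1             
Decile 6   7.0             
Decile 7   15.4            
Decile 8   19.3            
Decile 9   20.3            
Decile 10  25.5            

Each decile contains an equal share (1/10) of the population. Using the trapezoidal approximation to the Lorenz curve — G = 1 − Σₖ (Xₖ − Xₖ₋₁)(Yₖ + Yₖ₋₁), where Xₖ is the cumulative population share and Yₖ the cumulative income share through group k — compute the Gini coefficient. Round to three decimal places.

Cumulative income shares Yₖ: 0.0020, 0.0050, 0.0160, 0.0640, 0.1250, 0.1950, 0.3490, 0.5420, 0.7450, 1.0000
Σ (Xₖ−Xₖ₋₁)(Yₖ+Yₖ₋₁) = (1/10)(0.0020+0.0000) + (1/10)(0.0050+0.0020) + (1/10)(0.0160+0.0050) + (1/10)(0.0640+0.0160) + (1/10)(0.1250+0.0640) + (1/10)(0.1950+0.1250) + (1/10)(0.3490+0.1950) + (1/10)(0.5420+0.3490) + (1/10)(0.7450+0.5420) + (1/10)(1.0000+0.7450)
  = 0.0002 + 0.0007 + 0.0021 + 0.0080 + 0.0189 + 0.0320 + 0.0544 + 0.0891 + 0.1287 + 0.1745 = 0.5086
G = 1 − 0.5086 = 0.4914

0.491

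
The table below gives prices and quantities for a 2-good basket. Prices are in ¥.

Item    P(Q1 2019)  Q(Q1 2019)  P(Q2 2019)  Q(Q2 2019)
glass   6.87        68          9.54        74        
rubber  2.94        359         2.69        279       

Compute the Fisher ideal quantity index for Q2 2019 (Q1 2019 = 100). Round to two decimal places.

Laspeyres component (base-period weights):
ΣP(Q1 2019)Q(Q2 2019) = 6.87×74 + 2.94×279 = 508.38 + 820.26 = 1328.64
ΣP(Q1 2019)Q(Q1 2019) = 6.87×68 + 2.94×359 = 467.16 + 1055.46 = 1522.62
L = 1328.64 / 1522.62 × 100 = 87.2601
Paasche component (current-period weights):
ΣP(Q2 2019)Q(Q2 2019) = 9.54×74 + 2.69×279 = 705.96 + 750.51 = 1456.47
ΣP(Q2 2019)Q(Q1 2019) = 9.54×68 + 2.69×359 = 648.72 + 965.71 = 1614.43
P = 1456.47 / 1614.43 × 100 = 90.2157
Fisher = √(L × P) = √(87.2601 × 90.2157) = 88.7256

88.73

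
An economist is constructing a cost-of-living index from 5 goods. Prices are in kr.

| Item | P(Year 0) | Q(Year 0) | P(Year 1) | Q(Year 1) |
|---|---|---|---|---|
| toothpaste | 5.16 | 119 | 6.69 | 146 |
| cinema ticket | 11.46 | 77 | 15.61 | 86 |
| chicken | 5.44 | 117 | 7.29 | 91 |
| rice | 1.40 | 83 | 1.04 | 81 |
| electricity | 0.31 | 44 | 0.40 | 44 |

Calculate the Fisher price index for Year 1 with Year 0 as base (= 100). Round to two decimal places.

130.61

Laspeyres component (base-period weights):
ΣP(Year 1)Q(Year 0) = 6.69×119 + 15.61×77 + 7.29×117 + 1.04×83 + 0.40×44 = 796.11 + 1201.97 + 852.93 + 86.32 + 17.6 = 2954.93
ΣP(Year 0)Q(Year 0) = 5.16×119 + 11.46×77 + 5.44×117 + 1.40×83 + 0.31×44 = 614.04 + 882.42 + 636.48 + 116.2 + 13.64 = 2262.78
L = 2954.93 / 2262.78 × 100 = 130.5885
Paasche component (current-period weights):
ΣP(Year 1)Q(Year 1) = 6.69×146 + 15.61×86 + 7.29×91 + 1.04×81 + 0.40×44 = 976.74 + 1342.46 + 663.39 + 84.24 + 17.6 = 3084.43
ΣP(Year 0)Q(Year 1) = 5.16×146 + 11.46×86 + 5.44×91 + 1.40×81 + 0.31×44 = 753.36 + 985.56 + 495.04 + 113.4 + 13.64 = 2361
P = 3084.43 / 2361 × 100 = 130.6408
Fisher = √(L × P) = √(130.5885 × 130.6408) = 130.6147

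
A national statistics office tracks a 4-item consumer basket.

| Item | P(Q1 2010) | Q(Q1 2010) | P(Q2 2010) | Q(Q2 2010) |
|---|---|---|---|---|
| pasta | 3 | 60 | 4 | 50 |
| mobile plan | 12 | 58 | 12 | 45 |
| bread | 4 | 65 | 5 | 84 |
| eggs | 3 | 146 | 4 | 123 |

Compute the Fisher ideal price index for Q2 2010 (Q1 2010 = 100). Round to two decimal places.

117.82

Laspeyres component (base-period weights):
ΣP(Q2 2010)Q(Q1 2010) = 4×60 + 12×58 + 5×65 + 4×146 = 240 + 696 + 325 + 584 = 1845
ΣP(Q1 2010)Q(Q1 2010) = 3×60 + 12×58 + 4×65 + 3×146 = 180 + 696 + 260 + 438 = 1574
L = 1845 / 1574 × 100 = 117.2173
Paasche component (current-period weights):
ΣP(Q2 2010)Q(Q2 2010) = 4×50 + 12×45 + 5×84 + 4×123 = 200 + 540 + 420 + 492 = 1652
ΣP(Q1 2010)Q(Q2 2010) = 3×50 + 12×45 + 4×84 + 3×123 = 150 + 540 + 336 + 369 = 1395
P = 1652 / 1395 × 100 = 118.4229
Fisher = √(L × P) = √(117.2173 × 118.4229) = 117.8186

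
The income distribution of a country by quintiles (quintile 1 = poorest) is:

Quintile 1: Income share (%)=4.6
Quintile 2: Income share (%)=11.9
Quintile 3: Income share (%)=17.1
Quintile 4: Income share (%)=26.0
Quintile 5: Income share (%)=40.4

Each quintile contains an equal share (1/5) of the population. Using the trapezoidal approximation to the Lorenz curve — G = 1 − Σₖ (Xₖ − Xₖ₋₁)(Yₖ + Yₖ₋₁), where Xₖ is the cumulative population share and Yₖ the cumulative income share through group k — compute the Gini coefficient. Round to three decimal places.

0.343

Cumulative income shares Yₖ: 0.0460, 0.1650, 0.3360, 0.5960, 1.0000
Σ (Xₖ−Xₖ₋₁)(Yₖ+Yₖ₋₁) = (1/5)(0.0460+0.0000) + (1/5)(0.1650+0.0460) + (1/5)(0.3360+0.1650) + (1/5)(0.5960+0.3360) + (1/5)(1.0000+0.5960)
  = 0.0092 + 0.0422 + 0.1002 + 0.1864 + 0.3192 = 0.6572
G = 1 − 0.6572 = 0.3428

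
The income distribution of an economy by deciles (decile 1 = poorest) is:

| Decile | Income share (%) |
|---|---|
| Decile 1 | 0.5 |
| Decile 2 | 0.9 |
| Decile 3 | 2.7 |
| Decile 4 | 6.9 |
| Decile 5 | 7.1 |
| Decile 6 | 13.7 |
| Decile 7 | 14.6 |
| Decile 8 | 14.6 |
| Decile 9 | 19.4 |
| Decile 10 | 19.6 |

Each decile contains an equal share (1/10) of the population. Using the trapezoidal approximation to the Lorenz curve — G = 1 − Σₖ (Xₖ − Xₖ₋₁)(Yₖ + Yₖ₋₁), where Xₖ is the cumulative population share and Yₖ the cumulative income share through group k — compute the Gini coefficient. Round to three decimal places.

Cumulative income shares Yₖ: 0.0050, 0.0140, 0.0410, 0.1100, 0.1810, 0.3180, 0.4640, 0.6100, 0.8040, 1.0000
Σ (Xₖ−Xₖ₋₁)(Yₖ+Yₖ₋₁) = (1/10)(0.0050+0.0000) + (1/10)(0.0140+0.0050) + (1/10)(0.0410+0.0140) + (1/10)(0.1100+0.0410) + (1/10)(0.1810+0.1100) + (1/10)(0.3180+0.1810) + (1/10)(0.4640+0.3180) + (1/10)(0.6100+0.4640) + (1/10)(0.8040+0.6100) + (1/10)(1.0000+0.8040)
  = 0.0005 + 0.0019 + 0.0055 + 0.0151 + 0.0291 + 0.0499 + 0.0782 + 0.1074 + 0.1414 + 0.1804 = 0.6094
G = 1 − 0.6094 = 0.3906

0.391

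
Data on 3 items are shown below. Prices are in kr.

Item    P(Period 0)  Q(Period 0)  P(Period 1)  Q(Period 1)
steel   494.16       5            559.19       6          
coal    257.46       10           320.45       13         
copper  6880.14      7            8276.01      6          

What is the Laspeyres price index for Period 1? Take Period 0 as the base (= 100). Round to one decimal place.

Laspeyres price index uses base-period quantities as weights.
ΣP(Period 1)·Q(Period 0) = 559.19×5 + 320.45×10 + 8276.01×7 = 2795.95 + 3204.5 + 57932.07 = 63932.52
ΣP(Period 0)·Q(Period 0) = 494.16×5 + 257.46×10 + 6880.14×7 = 2470.8 + 2574.6 + 48160.98 = 53206.38
Index = 63932.52 / 53206.38 × 100 = 120.1595

120.2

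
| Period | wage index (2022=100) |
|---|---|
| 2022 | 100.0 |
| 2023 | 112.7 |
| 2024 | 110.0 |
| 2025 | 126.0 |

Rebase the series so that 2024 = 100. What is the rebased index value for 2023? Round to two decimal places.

102.45

Rebased(2023) = 112.7 / 110.0 × 100 = 102.4545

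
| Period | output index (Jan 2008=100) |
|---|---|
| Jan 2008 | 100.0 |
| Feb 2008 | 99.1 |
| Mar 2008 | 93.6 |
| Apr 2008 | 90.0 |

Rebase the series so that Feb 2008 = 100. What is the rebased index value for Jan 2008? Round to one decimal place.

100.9

Rebased(Jan 2008) = 100.0 / 99.1 × 100 = 100.9082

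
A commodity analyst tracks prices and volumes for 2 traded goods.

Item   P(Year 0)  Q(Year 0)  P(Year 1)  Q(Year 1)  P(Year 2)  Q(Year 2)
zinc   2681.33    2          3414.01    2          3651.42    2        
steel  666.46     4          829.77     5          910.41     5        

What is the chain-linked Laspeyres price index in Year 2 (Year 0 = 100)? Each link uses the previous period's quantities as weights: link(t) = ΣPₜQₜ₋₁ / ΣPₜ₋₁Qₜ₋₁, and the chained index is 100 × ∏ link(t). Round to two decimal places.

136.50

Link Year 0→Year 1:
ΣP(Year 1)Q(Year 0) = 3414.01×2 + 829.77×4 = 6828.02 + 3319.08 = 10147.1
ΣP(Year 0)Q(Year 0) = 2681.33×2 + 666.46×4 = 5362.66 + 2665.84 = 8028.5
link = 10147.1/8028.5 = 1.263885
Link Year 1→Year 2:
ΣP(Year 2)Q(Year 1) = 3651.42×2 + 910.41×5 = 7302.84 + 4552.05 = 11854.89
ΣP(Year 1)Q(Year 1) = 3414.01×2 + 829.77×5 = 6828.02 + 4148.85 = 10976.87
link = 11854.89/10976.87 = 1.079988
Chained index = 100 × 1.263885 × 1.079988 = 136.4981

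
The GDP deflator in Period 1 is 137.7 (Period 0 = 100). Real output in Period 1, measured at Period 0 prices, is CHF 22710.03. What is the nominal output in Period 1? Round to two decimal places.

Nominal = Real × (Index/100) = 22710.03 × (137.7/100)
        = 22710.03 × 1.377 = 31271.7113

31271.71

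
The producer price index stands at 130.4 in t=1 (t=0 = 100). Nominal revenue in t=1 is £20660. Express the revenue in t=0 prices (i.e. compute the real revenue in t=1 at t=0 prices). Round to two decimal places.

15843.56

Real = Nominal ÷ (Index/100) = 20660 ÷ (130.4/100)
     = 20660 ÷ 1.304 = 15843.5583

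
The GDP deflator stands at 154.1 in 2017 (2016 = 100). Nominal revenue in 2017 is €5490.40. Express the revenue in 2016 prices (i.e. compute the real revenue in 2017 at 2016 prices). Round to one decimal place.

3562.9

Real = Nominal ÷ (Index/100) = 5490.40 ÷ (154.1/100)
     = 5490.40 ÷ 1.541 = 3562.8812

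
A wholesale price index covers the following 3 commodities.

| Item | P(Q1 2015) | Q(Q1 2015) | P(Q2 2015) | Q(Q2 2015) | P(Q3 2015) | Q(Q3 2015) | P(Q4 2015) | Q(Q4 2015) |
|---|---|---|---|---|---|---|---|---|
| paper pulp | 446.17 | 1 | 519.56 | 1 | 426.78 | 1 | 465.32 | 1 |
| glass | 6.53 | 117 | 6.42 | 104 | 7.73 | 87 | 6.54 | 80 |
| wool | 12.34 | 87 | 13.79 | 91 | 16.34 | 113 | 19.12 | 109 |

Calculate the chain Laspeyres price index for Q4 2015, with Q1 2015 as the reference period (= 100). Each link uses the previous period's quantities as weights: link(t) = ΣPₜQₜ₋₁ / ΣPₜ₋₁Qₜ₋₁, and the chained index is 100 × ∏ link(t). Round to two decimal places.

130.56

Link Q1 2015→Q2 2015:
ΣP(Q2 2015)Q(Q1 2015) = 519.56×1 + 6.42×117 + 13.79×87 = 519.56 + 751.14 + 1199.73 = 2470.43
ΣP(Q1 2015)Q(Q1 2015) = 446.17×1 + 6.53×117 + 12.34×87 = 446.17 + 764.01 + 1073.58 = 2283.76
link = 2470.43/2283.76 = 1.081738
Link Q2 2015→Q3 2015:
ΣP(Q3 2015)Q(Q2 2015) = 426.78×1 + 7.73×104 + 16.34×91 = 426.78 + 803.92 + 1486.94 = 2717.64
ΣP(Q2 2015)Q(Q2 2015) = 519.56×1 + 6.42×104 + 13.79×91 = 519.56 + 667.68 + 1254.89 = 2442.13
link = 2717.64/2442.13 = 1.112815
Link Q3 2015→Q4 2015:
ΣP(Q4 2015)Q(Q3 2015) = 465.32×1 + 6.54×87 + 19.12×113 = 465.32 + 568.98 + 2160.56 = 3194.86
ΣP(Q3 2015)Q(Q3 2015) = 426.78×1 + 7.73×87 + 16.34×113 = 426.78 + 672.51 + 1846.42 = 2945.71
link = 3194.86/2945.71 = 1.084581
Chained index = 100 × 1.081738 × 1.112815 × 1.084581 = 130.5591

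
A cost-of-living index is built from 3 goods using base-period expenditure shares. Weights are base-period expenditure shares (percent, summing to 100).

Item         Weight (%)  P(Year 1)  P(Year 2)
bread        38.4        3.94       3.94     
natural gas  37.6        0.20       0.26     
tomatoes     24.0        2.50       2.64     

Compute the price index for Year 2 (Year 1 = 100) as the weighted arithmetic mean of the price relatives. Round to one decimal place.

bread: 38.4 × (3.94/3.94) = 38.4 × 1.000000 = 38.4000
natural gas: 37.6 × (0.26/0.20) = 37.6 × 1.300000 = 48.8800
tomatoes: 24.0 × (2.64/2.50) = 24.0 × 1.056000 = 25.3440
Index = Σ wᵢ·(p₁ᵢ/p₀ᵢ) = 38.4000 + 48.8800 + 25.3440 = 112.6240

112.6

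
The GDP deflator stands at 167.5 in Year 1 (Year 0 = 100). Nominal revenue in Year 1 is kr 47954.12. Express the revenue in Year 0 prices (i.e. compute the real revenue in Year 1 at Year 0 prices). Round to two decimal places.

28629.33

Real = Nominal ÷ (Index/100) = 47954.12 ÷ (167.5/100)
     = 47954.12 ÷ 1.675 = 28629.3254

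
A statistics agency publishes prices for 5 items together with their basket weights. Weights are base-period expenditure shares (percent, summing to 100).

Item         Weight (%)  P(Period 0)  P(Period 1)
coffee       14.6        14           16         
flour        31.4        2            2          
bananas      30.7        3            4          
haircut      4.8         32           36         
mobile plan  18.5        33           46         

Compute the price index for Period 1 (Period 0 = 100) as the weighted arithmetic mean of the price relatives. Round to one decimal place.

120.2

coffee: 14.6 × (16/14) = 14.6 × 1.142857 = 16.6857
flour: 31.4 × (2/2) = 31.4 × 1.000000 = 31.4000
bananas: 30.7 × (4/3) = 30.7 × 1.333333 = 40.9333
haircut: 4.8 × (36/32) = 4.8 × 1.125000 = 5.4000
mobile plan: 18.5 × (46/33) = 18.5 × 1.393939 = 25.7879
Index = Σ wᵢ·(p₁ᵢ/p₀ᵢ) = 16.6857 + 31.4000 + 40.9333 + 5.4000 + 25.7879 = 120.2069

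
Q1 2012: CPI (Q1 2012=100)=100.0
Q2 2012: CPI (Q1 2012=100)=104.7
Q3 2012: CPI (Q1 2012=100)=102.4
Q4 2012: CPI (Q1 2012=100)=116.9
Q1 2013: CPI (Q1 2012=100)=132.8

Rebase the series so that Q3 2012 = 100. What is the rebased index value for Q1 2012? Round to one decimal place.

Rebased(Q1 2012) = 100.0 / 102.4 × 100 = 97.6562

97.7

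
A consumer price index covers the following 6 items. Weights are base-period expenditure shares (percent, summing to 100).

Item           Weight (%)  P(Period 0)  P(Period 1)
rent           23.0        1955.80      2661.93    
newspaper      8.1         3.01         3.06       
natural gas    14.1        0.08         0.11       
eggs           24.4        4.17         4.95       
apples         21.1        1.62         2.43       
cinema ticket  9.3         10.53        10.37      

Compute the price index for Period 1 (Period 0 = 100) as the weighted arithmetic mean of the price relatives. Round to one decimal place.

rent: 23.0 × (2661.93/1955.80) = 23.0 × 1.361044 = 31.3040
newspaper: 8.1 × (3.06/3.01) = 8.1 × 1.016611 = 8.2346
natural gas: 14.1 × (0.11/0.08) = 14.1 × 1.375000 = 19.3875
eggs: 24.4 × (4.95/4.17) = 24.4 × 1.187050 = 28.9640
apples: 21.1 × (2.43/1.62) = 21.1 × 1.500000 = 31.6500
cinema ticket: 9.3 × (10.37/10.53) = 9.3 × 0.984805 = 9.1587
Index = Σ wᵢ·(p₁ᵢ/p₀ᵢ) = 31.3040 + 8.2346 + 19.3875 + 28.9640 + 31.6500 + 9.1587 = 128.6988

128.7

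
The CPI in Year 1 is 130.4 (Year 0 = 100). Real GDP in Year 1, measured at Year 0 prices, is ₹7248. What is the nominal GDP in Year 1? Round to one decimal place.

9451.4

Nominal = Real × (Index/100) = 7248 × (130.4/100)
        = 7248 × 1.304 = 9451.3920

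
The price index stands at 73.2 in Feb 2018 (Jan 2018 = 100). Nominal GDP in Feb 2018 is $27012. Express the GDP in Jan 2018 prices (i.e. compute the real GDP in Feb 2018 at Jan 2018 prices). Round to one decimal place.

Real = Nominal ÷ (Index/100) = 27012 ÷ (73.2/100)
     = 27012 ÷ 0.732 = 36901.6393

36901.6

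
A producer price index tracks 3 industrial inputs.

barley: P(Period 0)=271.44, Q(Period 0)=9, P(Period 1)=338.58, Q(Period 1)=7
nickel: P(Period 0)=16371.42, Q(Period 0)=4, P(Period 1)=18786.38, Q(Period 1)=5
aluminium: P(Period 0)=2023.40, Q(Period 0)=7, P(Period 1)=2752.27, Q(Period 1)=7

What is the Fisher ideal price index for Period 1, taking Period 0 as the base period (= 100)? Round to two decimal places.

Laspeyres component (base-period weights):
ΣP(Period 1)Q(Period 0) = 338.58×9 + 18786.38×4 + 2752.27×7 = 3047.22 + 75145.52 + 19265.89 = 97458.63
ΣP(Period 0)Q(Period 0) = 271.44×9 + 16371.42×4 + 2023.40×7 = 2442.96 + 65485.68 + 14163.8 = 82092.44
L = 97458.63 / 82092.44 × 100 = 118.7182
Paasche component (current-period weights):
ΣP(Period 1)Q(Period 1) = 338.58×7 + 18786.38×5 + 2752.27×7 = 2370.06 + 93931.9 + 19265.89 = 115567.85
ΣP(Period 0)Q(Period 1) = 271.44×7 + 16371.42×5 + 2023.40×7 = 1900.08 + 81857.1 + 14163.8 = 97920.98
P = 115567.85 / 97920.98 × 100 = 118.0215
Fisher = √(L × P) = √(118.7182 × 118.0215) = 118.3693

118.37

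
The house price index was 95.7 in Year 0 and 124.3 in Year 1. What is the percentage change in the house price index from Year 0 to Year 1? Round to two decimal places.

Change = (124.3 − 95.7) / 95.7 × 100
       = 28.6 / 95.7 × 100 = 29.8851%

29.89%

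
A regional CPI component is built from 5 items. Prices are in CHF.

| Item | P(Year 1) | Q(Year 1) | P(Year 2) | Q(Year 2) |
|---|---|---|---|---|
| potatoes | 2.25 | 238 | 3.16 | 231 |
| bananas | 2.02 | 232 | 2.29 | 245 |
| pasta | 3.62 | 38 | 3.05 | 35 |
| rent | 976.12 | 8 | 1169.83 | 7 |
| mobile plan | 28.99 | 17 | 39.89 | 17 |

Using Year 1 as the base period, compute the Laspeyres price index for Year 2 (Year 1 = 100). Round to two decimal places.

121.10

Laspeyres price index uses base-period quantities as weights.
ΣP(Year 2)·Q(Year 1) = 3.16×238 + 2.29×232 + 3.05×38 + 1169.83×8 + 39.89×17 = 752.08 + 531.28 + 115.9 + 9358.64 + 678.13 = 11436.03
ΣP(Year 1)·Q(Year 1) = 2.25×238 + 2.02×232 + 3.62×38 + 976.12×8 + 28.99×17 = 535.5 + 468.64 + 137.56 + 7808.96 + 492.83 = 9443.49
Index = 11436.03 / 9443.49 × 100 = 121.0996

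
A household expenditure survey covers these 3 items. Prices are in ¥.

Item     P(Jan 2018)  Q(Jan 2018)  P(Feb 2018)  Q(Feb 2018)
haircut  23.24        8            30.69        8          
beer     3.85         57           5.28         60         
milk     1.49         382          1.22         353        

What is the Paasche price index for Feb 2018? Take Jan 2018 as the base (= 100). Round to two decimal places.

Paasche price index uses current-period quantities as weights.
ΣP(Feb 2018)·Q(Feb 2018) = 30.69×8 + 5.28×60 + 1.22×353 = 245.52 + 316.8 + 430.66 = 992.98
ΣP(Jan 2018)·Q(Feb 2018) = 23.24×8 + 3.85×60 + 1.49×353 = 185.92 + 231 + 525.97 = 942.89
Index = 992.98 / 942.89 × 100 = 105.3124

105.31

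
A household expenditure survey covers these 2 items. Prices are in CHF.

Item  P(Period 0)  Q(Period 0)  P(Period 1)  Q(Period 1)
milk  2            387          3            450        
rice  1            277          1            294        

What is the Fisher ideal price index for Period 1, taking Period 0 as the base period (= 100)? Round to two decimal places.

Laspeyres component (base-period weights):
ΣP(Period 1)Q(Period 0) = 3×387 + 1×277 = 1161 + 277 = 1438
ΣP(Period 0)Q(Period 0) = 2×387 + 1×277 = 774 + 277 = 1051
L = 1438 / 1051 × 100 = 136.8221
Paasche component (current-period weights):
ΣP(Period 1)Q(Period 1) = 3×450 + 1×294 = 1350 + 294 = 1644
ΣP(Period 0)Q(Period 1) = 2×450 + 1×294 = 900 + 294 = 1194
P = 1644 / 1194 × 100 = 137.6884
Fisher = √(L × P) = √(136.8221 × 137.6884) = 137.2546

137.25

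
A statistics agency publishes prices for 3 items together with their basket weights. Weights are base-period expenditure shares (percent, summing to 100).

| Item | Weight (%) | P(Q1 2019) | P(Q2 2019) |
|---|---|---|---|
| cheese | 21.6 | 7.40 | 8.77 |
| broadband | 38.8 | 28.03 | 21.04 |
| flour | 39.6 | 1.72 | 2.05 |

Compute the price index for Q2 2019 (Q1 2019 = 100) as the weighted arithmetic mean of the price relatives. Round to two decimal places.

cheese: 21.6 × (8.77/7.40) = 21.6 × 1.185135 = 25.5989
broadband: 38.8 × (21.04/28.03) = 38.8 × 0.750624 = 29.1242
flour: 39.6 × (2.05/1.72) = 39.6 × 1.191860 = 47.1977
Index = Σ wᵢ·(p₁ᵢ/p₀ᵢ) = 25.5989 + 29.1242 + 47.1977 = 101.9208

101.92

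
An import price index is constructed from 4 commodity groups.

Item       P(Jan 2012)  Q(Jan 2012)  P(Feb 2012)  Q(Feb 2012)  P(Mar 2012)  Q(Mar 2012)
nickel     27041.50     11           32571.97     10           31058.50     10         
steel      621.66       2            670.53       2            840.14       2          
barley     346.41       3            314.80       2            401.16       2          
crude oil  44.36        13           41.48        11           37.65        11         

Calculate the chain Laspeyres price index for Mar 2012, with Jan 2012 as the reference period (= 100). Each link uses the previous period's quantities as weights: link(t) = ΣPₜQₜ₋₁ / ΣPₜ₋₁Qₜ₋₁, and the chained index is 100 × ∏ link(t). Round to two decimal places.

114.87

Link Jan 2012→Feb 2012:
ΣP(Feb 2012)Q(Jan 2012) = 32571.97×11 + 670.53×2 + 314.80×3 + 41.48×13 = 358291.67 + 1341.06 + 944.4 + 539.24 = 361116.37
ΣP(Jan 2012)Q(Jan 2012) = 27041.50×11 + 621.66×2 + 346.41×3 + 44.36×13 = 297456.5 + 1243.32 + 1039.23 + 576.68 = 300315.73
link = 361116.37/300315.73 = 1.202456
Link Feb 2012→Mar 2012:
ΣP(Mar 2012)Q(Feb 2012) = 31058.50×10 + 840.14×2 + 401.16×2 + 37.65×11 = 310585 + 1680.28 + 802.32 + 414.15 = 313481.75
ΣP(Feb 2012)Q(Feb 2012) = 32571.97×10 + 670.53×2 + 314.80×2 + 41.48×11 = 325719.7 + 1341.06 + 629.6 + 456.28 = 328146.64
link = 313481.75/328146.64 = 0.955310
Chained index = 100 × 1.202456 × 0.955310 = 114.8718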